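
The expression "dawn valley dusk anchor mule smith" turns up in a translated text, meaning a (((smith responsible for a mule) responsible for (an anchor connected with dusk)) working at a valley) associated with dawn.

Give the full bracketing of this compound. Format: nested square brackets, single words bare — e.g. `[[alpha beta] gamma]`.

At the top level: head "smith" (specifically "valley dusk anchor mule smith"); modifier "dawn".
Inside "valley dusk anchor mule smith": head "smith" (specifically "dusk anchor mule smith"), modifier "valley".
Inside "dusk anchor mule smith": head "smith" (specifically "mule smith"), modifier "dusk anchor".
Inside "dusk anchor": head "anchor", modifier "dusk".
Inside "mule smith": head "smith", modifier "mule".
Putting it together: [dawn [valley [[dusk anchor] [mule smith]]]].

[dawn [valley [[dusk anchor] [mule smith]]]]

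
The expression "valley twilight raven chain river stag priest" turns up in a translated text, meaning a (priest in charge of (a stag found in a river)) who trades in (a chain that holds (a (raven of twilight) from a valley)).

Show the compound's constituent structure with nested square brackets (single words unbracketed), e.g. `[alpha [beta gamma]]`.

[[[valley [twilight raven]] chain] [[river stag] priest]]

The outermost head in the paraphrase is "priest" (specifically "river stag priest"), modified by "valley twilight raven chain".
Within "valley twilight raven chain", the head is "chain" and the modifier is "valley twilight raven".
Within "valley twilight raven", the head is "raven" (specifically "twilight raven") and the modifier is "valley".
Within "twilight raven", the head is "raven" and the modifier is "twilight".
Within "river stag priest", the head is "priest" and the modifier is "river stag".
Within "river stag", the head is "stag" and the modifier is "river".
Putting it together: [[[valley [twilight raven]] chain] [[river stag] priest]].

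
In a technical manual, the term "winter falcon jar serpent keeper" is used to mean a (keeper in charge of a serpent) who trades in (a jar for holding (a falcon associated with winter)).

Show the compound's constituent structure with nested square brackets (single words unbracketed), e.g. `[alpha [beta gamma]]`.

[[[winter falcon] jar] [serpent keeper]]

The outermost head in the paraphrase is "keeper" (specifically "serpent keeper"), modified by "winter falcon jar".
"winter falcon jar" → head "jar", modifier "winter falcon".
"winter falcon" → head "falcon", modifier "winter".
"serpent keeper" → head "keeper", modifier "serpent".
Assembled: [[[winter falcon] jar] [serpent keeper]].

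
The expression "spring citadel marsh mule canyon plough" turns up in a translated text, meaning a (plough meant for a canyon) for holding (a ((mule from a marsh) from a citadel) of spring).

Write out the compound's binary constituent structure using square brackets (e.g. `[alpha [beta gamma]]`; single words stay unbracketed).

At the top level: head "plough" (specifically "canyon plough"); modifier "spring citadel marsh mule".
"spring citadel marsh mule" → head "mule" (specifically "citadel marsh mule"), modifier "spring".
"citadel marsh mule" → head "mule" (specifically "marsh mule"), modifier "citadel".
"marsh mule" → head "mule", modifier "marsh".
"canyon plough" → head "plough", modifier "canyon".
So the structure is [[spring [citadel [marsh mule]]] [canyon plough]].

[[spring [citadel [marsh mule]]] [canyon plough]]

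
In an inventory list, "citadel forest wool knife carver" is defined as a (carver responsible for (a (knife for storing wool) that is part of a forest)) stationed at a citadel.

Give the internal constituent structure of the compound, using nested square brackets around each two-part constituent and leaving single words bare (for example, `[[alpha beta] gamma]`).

The outermost head in the paraphrase is "carver" (specifically "forest wool knife carver"), modified by "citadel".
"forest wool knife carver" → head "carver", modifier "forest wool knife".
"forest wool knife" → head "knife" (specifically "wool knife"), modifier "forest".
"wool knife" → head "knife", modifier "wool".
So the structure is [citadel [[forest [wool knife]] carver]].

[citadel [[forest [wool knife]] carver]]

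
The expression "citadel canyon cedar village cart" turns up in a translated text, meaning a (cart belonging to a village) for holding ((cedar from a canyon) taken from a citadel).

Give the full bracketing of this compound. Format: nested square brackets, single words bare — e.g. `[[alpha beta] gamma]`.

[[citadel [canyon cedar]] [village cart]]

At the top level: head "cart" (specifically "village cart"); modifier "citadel canyon cedar".
Inside "citadel canyon cedar": head "cedar" (specifically "canyon cedar"), modifier "citadel".
Inside "canyon cedar": head "cedar", modifier "canyon".
Inside "village cart": head "cart", modifier "village".
Putting it together: [[citadel [canyon cedar]] [village cart]].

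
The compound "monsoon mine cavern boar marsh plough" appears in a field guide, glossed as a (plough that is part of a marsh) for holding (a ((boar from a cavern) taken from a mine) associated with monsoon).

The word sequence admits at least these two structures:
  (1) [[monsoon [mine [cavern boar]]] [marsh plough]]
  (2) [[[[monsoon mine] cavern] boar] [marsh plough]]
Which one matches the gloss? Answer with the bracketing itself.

[[monsoon [mine [cavern boar]]] [marsh plough]]

The paraphrase's head is the "plough" part ("marsh plough"); its modifier is "monsoon mine cavern boar".
That top-level split, carried through the inner groups, gives [[monsoon [mine [cavern boar]]] [marsh plough]].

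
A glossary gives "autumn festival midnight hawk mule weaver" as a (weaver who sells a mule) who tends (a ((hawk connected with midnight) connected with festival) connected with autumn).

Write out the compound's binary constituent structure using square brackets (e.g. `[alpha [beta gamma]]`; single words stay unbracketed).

[[autumn [festival [midnight hawk]]] [mule weaver]]

The outermost head in the paraphrase is "weaver" (specifically "mule weaver"), modified by "autumn festival midnight hawk".
Within "autumn festival midnight hawk", the head is "hawk" (specifically "festival midnight hawk") and the modifier is "autumn".
Within "festival midnight hawk", the head is "hawk" (specifically "midnight hawk") and the modifier is "festival".
Within "midnight hawk", the head is "hawk" and the modifier is "midnight".
Within "mule weaver", the head is "weaver" and the modifier is "mule".
So the structure is [[autumn [festival [midnight hawk]]] [mule weaver]].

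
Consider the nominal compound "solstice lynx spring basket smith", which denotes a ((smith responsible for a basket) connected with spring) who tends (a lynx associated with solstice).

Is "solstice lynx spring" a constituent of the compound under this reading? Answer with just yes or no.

The top-level split is [solstice lynx] [spring basket smith]; the full structure is [[solstice lynx] [spring [basket smith]]].
"solstice lynx spring" straddles a constituent boundary, so it is not a single unit.

no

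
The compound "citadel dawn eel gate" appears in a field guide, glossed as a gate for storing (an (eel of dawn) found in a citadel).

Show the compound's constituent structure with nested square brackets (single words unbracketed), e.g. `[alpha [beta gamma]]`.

[[citadel [dawn eel]] gate]

Overall it is a kind of gate; the modifier is "citadel dawn eel".
"citadel dawn eel" → head "eel" (specifically "dawn eel"), modifier "citadel".
"dawn eel" → head "eel", modifier "dawn".
Putting it together: [[citadel [dawn eel]] gate].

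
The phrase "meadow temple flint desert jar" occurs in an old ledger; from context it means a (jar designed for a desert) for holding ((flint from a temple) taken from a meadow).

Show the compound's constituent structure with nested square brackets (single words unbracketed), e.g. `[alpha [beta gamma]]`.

[[meadow [temple flint]] [desert jar]]

The outermost head in the paraphrase is "jar" (specifically "desert jar"), modified by "meadow temple flint".
Inside "meadow temple flint": head "flint" (specifically "temple flint"), modifier "meadow".
Inside "temple flint": head "flint", modifier "temple".
Inside "desert jar": head "jar", modifier "desert".
So the structure is [[meadow [temple flint]] [desert jar]].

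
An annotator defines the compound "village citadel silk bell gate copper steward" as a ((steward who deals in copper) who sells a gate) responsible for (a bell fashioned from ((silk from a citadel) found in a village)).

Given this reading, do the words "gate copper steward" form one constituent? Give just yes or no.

yes

The paraphrase groups the words so that "gate copper steward" is one unit: it corresponds to a single parenthesized sub-phrase.
The full structure is [[[village [citadel silk]] bell] [gate [copper steward]]], in which [gate copper steward] is a constituent.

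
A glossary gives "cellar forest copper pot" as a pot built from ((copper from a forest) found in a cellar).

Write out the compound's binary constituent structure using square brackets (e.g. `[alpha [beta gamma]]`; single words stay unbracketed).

[[cellar [forest copper]] pot]

Overall it is a kind of pot; the modifier is "cellar forest copper".
Within "cellar forest copper", the head is "copper" (specifically "forest copper") and the modifier is "cellar".
Within "forest copper", the head is "copper" and the modifier is "forest".
So the structure is [[cellar [forest copper]] pot].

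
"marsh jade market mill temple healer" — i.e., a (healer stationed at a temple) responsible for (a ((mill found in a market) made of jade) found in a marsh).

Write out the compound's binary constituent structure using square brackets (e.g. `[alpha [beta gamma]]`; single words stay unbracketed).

[[marsh [jade [market mill]]] [temple healer]]

Overall it is a kind of healer (specifically "temple healer"); the modifier is "marsh jade market mill".
"marsh jade market mill" → head "mill" (specifically "jade market mill"), modifier "marsh".
"jade market mill" → head "mill" (specifically "market mill"), modifier "jade".
"market mill" → head "mill", modifier "market".
"temple healer" → head "healer", modifier "temple".
Putting it together: [[marsh [jade [market mill]]] [temple healer]].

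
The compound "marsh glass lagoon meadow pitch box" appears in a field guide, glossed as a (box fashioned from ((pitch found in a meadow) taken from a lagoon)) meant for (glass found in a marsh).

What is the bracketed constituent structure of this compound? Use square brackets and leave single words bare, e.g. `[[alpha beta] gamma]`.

Overall it is a kind of box (specifically "lagoon meadow pitch box"); the modifier is "marsh glass".
Inside "marsh glass": head "glass", modifier "marsh".
Inside "lagoon meadow pitch box": head "box", modifier "lagoon meadow pitch".
Inside "lagoon meadow pitch": head "pitch" (specifically "meadow pitch"), modifier "lagoon".
Inside "meadow pitch": head "pitch", modifier "meadow".
Putting it together: [[marsh glass] [[lagoon [meadow pitch]] box]].

[[marsh glass] [[lagoon [meadow pitch]] box]]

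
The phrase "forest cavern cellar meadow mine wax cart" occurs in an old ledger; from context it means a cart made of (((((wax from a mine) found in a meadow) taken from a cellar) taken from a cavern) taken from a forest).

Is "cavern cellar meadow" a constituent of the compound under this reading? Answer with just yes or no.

no

The top-level split is [forest cavern cellar meadow mine wax] [cart]; the full structure is [[forest [cavern [cellar [meadow [mine wax]]]]] cart].
"cavern cellar meadow" straddles a constituent boundary, so it is not a single unit.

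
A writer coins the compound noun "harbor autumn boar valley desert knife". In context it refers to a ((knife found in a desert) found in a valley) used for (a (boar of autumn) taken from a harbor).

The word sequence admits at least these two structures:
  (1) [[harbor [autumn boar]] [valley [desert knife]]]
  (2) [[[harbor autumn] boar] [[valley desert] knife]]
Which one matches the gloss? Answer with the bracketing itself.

[[harbor [autumn boar]] [valley [desert knife]]]

The paraphrase's head is the "knife" part ("valley desert knife"); its modifier is "harbor autumn boar".
That top-level split, carried through the inner groups, gives [[harbor [autumn boar]] [valley [desert knife]]].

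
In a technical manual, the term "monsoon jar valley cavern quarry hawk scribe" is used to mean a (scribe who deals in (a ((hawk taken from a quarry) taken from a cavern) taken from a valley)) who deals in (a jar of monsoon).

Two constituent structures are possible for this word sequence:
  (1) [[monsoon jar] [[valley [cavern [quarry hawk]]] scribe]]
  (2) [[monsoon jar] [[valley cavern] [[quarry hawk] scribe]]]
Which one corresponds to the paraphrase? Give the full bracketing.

[[monsoon jar] [[valley [cavern [quarry hawk]]] scribe]]

The paraphrase's head is the "scribe" part ("valley cavern quarry hawk scribe"); its modifier is "monsoon jar".
That top-level split, carried through the inner groups, gives [[monsoon jar] [[valley [cavern [quarry hawk]]] scribe]].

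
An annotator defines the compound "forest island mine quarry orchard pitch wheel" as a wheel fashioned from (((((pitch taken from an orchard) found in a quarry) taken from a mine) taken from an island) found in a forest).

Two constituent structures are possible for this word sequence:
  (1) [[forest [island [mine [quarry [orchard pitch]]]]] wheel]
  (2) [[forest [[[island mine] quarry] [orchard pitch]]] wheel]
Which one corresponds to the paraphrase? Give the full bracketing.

The paraphrase's head is the "wheel" part ("wheel"); its modifier is "forest island mine quarry orchard pitch".
That top-level split, carried through the inner groups, gives [[forest [island [mine [quarry [orchard pitch]]]]] wheel].

[[forest [island [mine [quarry [orchard pitch]]]]] wheel]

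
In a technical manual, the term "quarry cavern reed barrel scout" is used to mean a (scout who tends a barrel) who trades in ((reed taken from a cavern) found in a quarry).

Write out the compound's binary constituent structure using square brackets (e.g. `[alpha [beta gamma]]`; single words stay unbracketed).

[[quarry [cavern reed]] [barrel scout]]

At the top level: head "scout" (specifically "barrel scout"); modifier "quarry cavern reed".
"quarry cavern reed" → head "reed" (specifically "cavern reed"), modifier "quarry".
"cavern reed" → head "reed", modifier "cavern".
"barrel scout" → head "scout", modifier "barrel".
Putting it together: [[quarry [cavern reed]] [barrel scout]].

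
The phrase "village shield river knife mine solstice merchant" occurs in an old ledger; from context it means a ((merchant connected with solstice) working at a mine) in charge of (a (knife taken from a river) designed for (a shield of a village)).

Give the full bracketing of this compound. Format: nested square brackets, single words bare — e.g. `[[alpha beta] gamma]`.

[[[village shield] [river knife]] [mine [solstice merchant]]]

The outermost head in the paraphrase is "merchant" (specifically "mine solstice merchant"), modified by "village shield river knife".
Inside "village shield river knife": head "knife" (specifically "river knife"), modifier "village shield".
Inside "village shield": head "shield", modifier "village".
Inside "river knife": head "knife", modifier "river".
Inside "mine solstice merchant": head "merchant" (specifically "solstice merchant"), modifier "mine".
Inside "solstice merchant": head "merchant", modifier "solstice".
So the structure is [[[village shield] [river knife]] [mine [solstice merchant]]].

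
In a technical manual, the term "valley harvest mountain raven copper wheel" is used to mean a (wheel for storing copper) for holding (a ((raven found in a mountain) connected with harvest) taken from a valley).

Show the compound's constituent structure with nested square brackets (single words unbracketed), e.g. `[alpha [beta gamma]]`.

[[valley [harvest [mountain raven]]] [copper wheel]]

The outermost head in the paraphrase is "wheel" (specifically "copper wheel"), modified by "valley harvest mountain raven".
"valley harvest mountain raven" → head "raven" (specifically "harvest mountain raven"), modifier "valley".
"harvest mountain raven" → head "raven" (specifically "mountain raven"), modifier "harvest".
"mountain raven" → head "raven", modifier "mountain".
"copper wheel" → head "wheel", modifier "copper".
Assembled: [[valley [harvest [mountain raven]]] [copper wheel]].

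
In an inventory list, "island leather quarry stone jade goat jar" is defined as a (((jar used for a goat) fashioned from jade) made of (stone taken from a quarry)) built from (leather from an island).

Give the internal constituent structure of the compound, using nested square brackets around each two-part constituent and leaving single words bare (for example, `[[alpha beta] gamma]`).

[[island leather] [[quarry stone] [jade [goat jar]]]]

Overall it is a kind of jar (specifically "quarry stone jade goat jar"); the modifier is "island leather".
Inside "island leather": head "leather", modifier "island".
Inside "quarry stone jade goat jar": head "jar" (specifically "jade goat jar"), modifier "quarry stone".
Inside "quarry stone": head "stone", modifier "quarry".
Inside "jade goat jar": head "jar" (specifically "goat jar"), modifier "jade".
Inside "goat jar": head "jar", modifier "goat".
Assembled: [[island leather] [[quarry stone] [jade [goat jar]]]].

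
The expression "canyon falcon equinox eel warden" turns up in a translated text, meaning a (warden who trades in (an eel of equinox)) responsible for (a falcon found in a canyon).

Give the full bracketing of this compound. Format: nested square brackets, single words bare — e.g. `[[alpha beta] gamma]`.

[[canyon falcon] [[equinox eel] warden]]

Whole compound: head "warden" (specifically "equinox eel warden"), modifier "canyon falcon".
Within "canyon falcon", the head is "falcon" and the modifier is "canyon".
Within "equinox eel warden", the head is "warden" and the modifier is "equinox eel".
Within "equinox eel", the head is "eel" and the modifier is "equinox".
Putting it together: [[canyon falcon] [[equinox eel] warden]].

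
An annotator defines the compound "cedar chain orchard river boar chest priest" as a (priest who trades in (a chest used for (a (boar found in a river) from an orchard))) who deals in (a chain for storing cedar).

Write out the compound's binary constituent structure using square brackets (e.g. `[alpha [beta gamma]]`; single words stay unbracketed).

[[cedar chain] [[[orchard [river boar]] chest] priest]]

Overall it is a kind of priest (specifically "orchard river boar chest priest"); the modifier is "cedar chain".
Within "cedar chain", the head is "chain" and the modifier is "cedar".
Within "orchard river boar chest priest", the head is "priest" and the modifier is "orchard river boar chest".
Within "orchard river boar chest", the head is "chest" and the modifier is "orchard river boar".
Within "orchard river boar", the head is "boar" (specifically "river boar") and the modifier is "orchard".
Within "river boar", the head is "boar" and the modifier is "river".
Assembled: [[cedar chain] [[[orchard [river boar]] chest] priest]].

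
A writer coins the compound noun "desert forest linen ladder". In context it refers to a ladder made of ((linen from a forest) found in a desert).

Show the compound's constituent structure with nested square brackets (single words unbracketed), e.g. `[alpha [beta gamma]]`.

Whole compound: head "ladder", modifier "desert forest linen".
Within "desert forest linen", the head is "linen" (specifically "forest linen") and the modifier is "desert".
Within "forest linen", the head is "linen" and the modifier is "forest".
Putting it together: [[desert [forest linen]] ladder].

[[desert [forest linen]] ladder]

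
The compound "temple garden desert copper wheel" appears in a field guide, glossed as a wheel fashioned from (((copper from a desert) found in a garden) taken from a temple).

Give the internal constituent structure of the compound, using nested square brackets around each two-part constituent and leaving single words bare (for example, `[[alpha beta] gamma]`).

[[temple [garden [desert copper]]] wheel]

The outermost head in the paraphrase is "wheel", modified by "temple garden desert copper".
"temple garden desert copper" → head "copper" (specifically "garden desert copper"), modifier "temple".
"garden desert copper" → head "copper" (specifically "desert copper"), modifier "garden".
"desert copper" → head "copper", modifier "desert".
Assembled: [[temple [garden [desert copper]]] wheel].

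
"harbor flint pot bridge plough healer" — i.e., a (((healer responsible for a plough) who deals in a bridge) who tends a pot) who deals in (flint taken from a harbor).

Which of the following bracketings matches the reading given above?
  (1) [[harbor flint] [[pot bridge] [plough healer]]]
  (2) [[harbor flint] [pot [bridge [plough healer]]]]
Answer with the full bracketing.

The paraphrase's head is the "healer" part ("pot bridge plough healer"); its modifier is "harbor flint".
That top-level split, carried through the inner groups, gives [[harbor flint] [pot [bridge [plough healer]]]].

[[harbor flint] [pot [bridge [plough healer]]]]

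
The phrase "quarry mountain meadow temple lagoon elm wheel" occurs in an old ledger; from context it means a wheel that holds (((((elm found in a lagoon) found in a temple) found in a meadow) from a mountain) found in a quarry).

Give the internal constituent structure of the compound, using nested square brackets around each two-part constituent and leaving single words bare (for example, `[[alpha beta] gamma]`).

Whole compound: head "wheel", modifier "quarry mountain meadow temple lagoon elm".
Inside "quarry mountain meadow temple lagoon elm": head "elm" (specifically "mountain meadow temple lagoon elm"), modifier "quarry".
Inside "mountain meadow temple lagoon elm": head "elm" (specifically "meadow temple lagoon elm"), modifier "mountain".
Inside "meadow temple lagoon elm": head "elm" (specifically "temple lagoon elm"), modifier "meadow".
Inside "temple lagoon elm": head "elm" (specifically "lagoon elm"), modifier "temple".
Inside "lagoon elm": head "elm", modifier "lagoon".
Putting it together: [[quarry [mountain [meadow [temple [lagoon elm]]]]] wheel].

[[quarry [mountain [meadow [temple [lagoon elm]]]]] wheel]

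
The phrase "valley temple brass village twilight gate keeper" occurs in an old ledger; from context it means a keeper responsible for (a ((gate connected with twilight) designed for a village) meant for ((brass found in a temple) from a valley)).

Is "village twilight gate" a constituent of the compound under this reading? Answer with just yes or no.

The paraphrase groups the words so that "village twilight gate" is one unit: it corresponds to a single parenthesized sub-phrase.
The full structure is [[[valley [temple brass]] [village [twilight gate]]] keeper], in which [village twilight gate] is a constituent.

yes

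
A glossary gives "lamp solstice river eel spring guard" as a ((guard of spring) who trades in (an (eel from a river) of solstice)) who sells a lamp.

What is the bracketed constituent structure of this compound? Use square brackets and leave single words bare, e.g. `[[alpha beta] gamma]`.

[lamp [[solstice [river eel]] [spring guard]]]

The outermost head in the paraphrase is "guard" (specifically "solstice river eel spring guard"), modified by "lamp".
Inside "solstice river eel spring guard": head "guard" (specifically "spring guard"), modifier "solstice river eel".
Inside "solstice river eel": head "eel" (specifically "river eel"), modifier "solstice".
Inside "river eel": head "eel", modifier "river".
Inside "spring guard": head "guard", modifier "spring".
So the structure is [lamp [[solstice [river eel]] [spring guard]]].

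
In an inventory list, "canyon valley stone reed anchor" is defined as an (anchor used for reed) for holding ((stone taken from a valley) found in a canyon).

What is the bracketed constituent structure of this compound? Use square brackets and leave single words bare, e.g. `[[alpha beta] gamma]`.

Overall it is a kind of anchor (specifically "reed anchor"); the modifier is "canyon valley stone".
Within "canyon valley stone", the head is "stone" (specifically "valley stone") and the modifier is "canyon".
Within "valley stone", the head is "stone" and the modifier is "valley".
Within "reed anchor", the head is "anchor" and the modifier is "reed".
So the structure is [[canyon [valley stone]] [reed anchor]].

[[canyon [valley stone]] [reed anchor]]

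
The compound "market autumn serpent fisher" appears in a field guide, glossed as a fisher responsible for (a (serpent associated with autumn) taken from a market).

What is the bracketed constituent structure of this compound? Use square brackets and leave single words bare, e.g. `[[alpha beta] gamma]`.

Overall it is a kind of fisher; the modifier is "market autumn serpent".
Within "market autumn serpent", the head is "serpent" (specifically "autumn serpent") and the modifier is "market".
Within "autumn serpent", the head is "serpent" and the modifier is "autumn".
Putting it together: [[market [autumn serpent]] fisher].

[[market [autumn serpent]] fisher]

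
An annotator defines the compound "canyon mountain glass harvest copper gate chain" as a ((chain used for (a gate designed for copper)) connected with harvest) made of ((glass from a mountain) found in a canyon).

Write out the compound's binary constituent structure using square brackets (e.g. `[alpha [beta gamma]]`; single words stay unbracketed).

[[canyon [mountain glass]] [harvest [[copper gate] chain]]]

At the top level: head "chain" (specifically "harvest copper gate chain"); modifier "canyon mountain glass".
Inside "canyon mountain glass": head "glass" (specifically "mountain glass"), modifier "canyon".
Inside "mountain glass": head "glass", modifier "mountain".
Inside "harvest copper gate chain": head "chain" (specifically "copper gate chain"), modifier "harvest".
Inside "copper gate chain": head "chain", modifier "copper gate".
Inside "copper gate": head "gate", modifier "copper".
Assembled: [[canyon [mountain glass]] [harvest [[copper gate] chain]]].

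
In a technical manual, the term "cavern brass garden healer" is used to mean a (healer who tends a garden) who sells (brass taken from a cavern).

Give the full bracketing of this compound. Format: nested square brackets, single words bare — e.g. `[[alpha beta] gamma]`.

Overall it is a kind of healer (specifically "garden healer"); the modifier is "cavern brass".
"cavern brass" → head "brass", modifier "cavern".
"garden healer" → head "healer", modifier "garden".
Assembled: [[cavern brass] [garden healer]].

[[cavern brass] [garden healer]]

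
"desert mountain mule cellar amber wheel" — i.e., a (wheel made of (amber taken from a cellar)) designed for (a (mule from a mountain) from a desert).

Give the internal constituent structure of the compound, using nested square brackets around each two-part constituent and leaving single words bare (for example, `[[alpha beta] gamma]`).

At the top level: head "wheel" (specifically "cellar amber wheel"); modifier "desert mountain mule".
"desert mountain mule" → head "mule" (specifically "mountain mule"), modifier "desert".
"mountain mule" → head "mule", modifier "mountain".
"cellar amber wheel" → head "wheel", modifier "cellar amber".
"cellar amber" → head "amber", modifier "cellar".
Putting it together: [[desert [mountain mule]] [[cellar amber] wheel]].

[[desert [mountain mule]] [[cellar amber] wheel]]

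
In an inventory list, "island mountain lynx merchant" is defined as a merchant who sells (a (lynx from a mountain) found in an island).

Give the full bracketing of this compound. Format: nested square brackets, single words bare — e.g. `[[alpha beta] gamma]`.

[[island [mountain lynx]] merchant]

Whole compound: head "merchant", modifier "island mountain lynx".
"island mountain lynx" → head "lynx" (specifically "mountain lynx"), modifier "island".
"mountain lynx" → head "lynx", modifier "mountain".
Putting it together: [[island [mountain lynx]] merchant].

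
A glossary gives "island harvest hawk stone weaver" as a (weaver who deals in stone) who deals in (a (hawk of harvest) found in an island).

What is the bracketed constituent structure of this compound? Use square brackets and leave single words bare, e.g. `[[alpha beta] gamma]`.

Overall it is a kind of weaver (specifically "stone weaver"); the modifier is "island harvest hawk".
Inside "island harvest hawk": head "hawk" (specifically "harvest hawk"), modifier "island".
Inside "harvest hawk": head "hawk", modifier "harvest".
Inside "stone weaver": head "weaver", modifier "stone".
Putting it together: [[island [harvest hawk]] [stone weaver]].

[[island [harvest hawk]] [stone weaver]]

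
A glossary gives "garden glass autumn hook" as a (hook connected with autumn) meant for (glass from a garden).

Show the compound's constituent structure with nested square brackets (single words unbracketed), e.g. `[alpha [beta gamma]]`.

At the top level: head "hook" (specifically "autumn hook"); modifier "garden glass".
Within "garden glass", the head is "glass" and the modifier is "garden".
Within "autumn hook", the head is "hook" and the modifier is "autumn".
Putting it together: [[garden glass] [autumn hook]].

[[garden glass] [autumn hook]]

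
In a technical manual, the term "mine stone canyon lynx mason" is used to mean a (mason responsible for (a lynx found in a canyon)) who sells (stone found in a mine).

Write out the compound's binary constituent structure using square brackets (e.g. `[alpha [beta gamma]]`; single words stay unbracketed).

The outermost head in the paraphrase is "mason" (specifically "canyon lynx mason"), modified by "mine stone".
Within "mine stone", the head is "stone" and the modifier is "mine".
Within "canyon lynx mason", the head is "mason" and the modifier is "canyon lynx".
Within "canyon lynx", the head is "lynx" and the modifier is "canyon".
So the structure is [[mine stone] [[canyon lynx] mason]].

[[mine stone] [[canyon lynx] mason]]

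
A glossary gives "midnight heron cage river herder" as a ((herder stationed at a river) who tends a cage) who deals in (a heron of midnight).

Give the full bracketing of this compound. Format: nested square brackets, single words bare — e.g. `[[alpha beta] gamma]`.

[[midnight heron] [cage [river herder]]]

At the top level: head "herder" (specifically "cage river herder"); modifier "midnight heron".
Inside "midnight heron": head "heron", modifier "midnight".
Inside "cage river herder": head "herder" (specifically "river herder"), modifier "cage".
Inside "river herder": head "herder", modifier "river".
So the structure is [[midnight heron] [cage [river herder]]].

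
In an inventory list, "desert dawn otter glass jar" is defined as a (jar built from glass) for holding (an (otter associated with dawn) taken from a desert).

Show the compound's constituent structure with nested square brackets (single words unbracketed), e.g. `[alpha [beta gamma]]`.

[[desert [dawn otter]] [glass jar]]

Whole compound: head "jar" (specifically "glass jar"), modifier "desert dawn otter".
Inside "desert dawn otter": head "otter" (specifically "dawn otter"), modifier "desert".
Inside "dawn otter": head "otter", modifier "dawn".
Inside "glass jar": head "jar", modifier "glass".
Putting it together: [[desert [dawn otter]] [glass jar]].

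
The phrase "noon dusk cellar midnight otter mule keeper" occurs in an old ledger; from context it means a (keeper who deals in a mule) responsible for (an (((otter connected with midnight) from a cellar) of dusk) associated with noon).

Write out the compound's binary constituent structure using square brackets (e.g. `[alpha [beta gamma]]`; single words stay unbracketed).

[[noon [dusk [cellar [midnight otter]]]] [mule keeper]]

Whole compound: head "keeper" (specifically "mule keeper"), modifier "noon dusk cellar midnight otter".
"noon dusk cellar midnight otter" → head "otter" (specifically "dusk cellar midnight otter"), modifier "noon".
"dusk cellar midnight otter" → head "otter" (specifically "cellar midnight otter"), modifier "dusk".
"cellar midnight otter" → head "otter" (specifically "midnight otter"), modifier "cellar".
"midnight otter" → head "otter", modifier "midnight".
"mule keeper" → head "keeper", modifier "mule".
Putting it together: [[noon [dusk [cellar [midnight otter]]]] [mule keeper]].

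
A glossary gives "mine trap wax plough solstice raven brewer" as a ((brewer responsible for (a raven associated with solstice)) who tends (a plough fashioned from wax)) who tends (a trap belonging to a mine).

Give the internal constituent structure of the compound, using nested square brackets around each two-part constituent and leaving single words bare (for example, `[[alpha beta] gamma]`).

[[mine trap] [[wax plough] [[solstice raven] brewer]]]

Whole compound: head "brewer" (specifically "wax plough solstice raven brewer"), modifier "mine trap".
Inside "mine trap": head "trap", modifier "mine".
Inside "wax plough solstice raven brewer": head "brewer" (specifically "solstice raven brewer"), modifier "wax plough".
Inside "wax plough": head "plough", modifier "wax".
Inside "solstice raven brewer": head "brewer", modifier "solstice raven".
Inside "solstice raven": head "raven", modifier "solstice".
So the structure is [[mine trap] [[wax plough] [[solstice raven] brewer]]].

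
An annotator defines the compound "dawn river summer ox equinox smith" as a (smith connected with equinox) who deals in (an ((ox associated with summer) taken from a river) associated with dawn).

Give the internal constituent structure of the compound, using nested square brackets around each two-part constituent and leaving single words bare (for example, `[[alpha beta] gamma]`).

Whole compound: head "smith" (specifically "equinox smith"), modifier "dawn river summer ox".
Within "dawn river summer ox", the head is "ox" (specifically "river summer ox") and the modifier is "dawn".
Within "river summer ox", the head is "ox" (specifically "summer ox") and the modifier is "river".
Within "summer ox", the head is "ox" and the modifier is "summer".
Within "equinox smith", the head is "smith" and the modifier is "equinox".
So the structure is [[dawn [river [summer ox]]] [equinox smith]].

[[dawn [river [summer ox]]] [equinox smith]]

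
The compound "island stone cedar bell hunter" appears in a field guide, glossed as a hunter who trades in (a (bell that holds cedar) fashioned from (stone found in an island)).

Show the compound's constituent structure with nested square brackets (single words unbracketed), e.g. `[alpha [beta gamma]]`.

[[[island stone] [cedar bell]] hunter]

Overall it is a kind of hunter; the modifier is "island stone cedar bell".
Within "island stone cedar bell", the head is "bell" (specifically "cedar bell") and the modifier is "island stone".
Within "island stone", the head is "stone" and the modifier is "island".
Within "cedar bell", the head is "bell" and the modifier is "cedar".
Assembled: [[[island stone] [cedar bell]] hunter].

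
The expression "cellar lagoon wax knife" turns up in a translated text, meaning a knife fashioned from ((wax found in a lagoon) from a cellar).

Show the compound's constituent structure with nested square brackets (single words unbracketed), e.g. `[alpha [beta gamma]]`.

[[cellar [lagoon wax]] knife]

The outermost head in the paraphrase is "knife", modified by "cellar lagoon wax".
Within "cellar lagoon wax", the head is "wax" (specifically "lagoon wax") and the modifier is "cellar".
Within "lagoon wax", the head is "wax" and the modifier is "lagoon".
Putting it together: [[cellar [lagoon wax]] knife].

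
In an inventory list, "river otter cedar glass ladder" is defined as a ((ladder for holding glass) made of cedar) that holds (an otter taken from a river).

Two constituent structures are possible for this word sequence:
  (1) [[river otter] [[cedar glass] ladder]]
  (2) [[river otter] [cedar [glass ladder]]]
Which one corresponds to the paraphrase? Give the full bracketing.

[[river otter] [cedar [glass ladder]]]

The paraphrase's head is the "ladder" part ("cedar glass ladder"); its modifier is "river otter".
That top-level split, carried through the inner groups, gives [[river otter] [cedar [glass ladder]]].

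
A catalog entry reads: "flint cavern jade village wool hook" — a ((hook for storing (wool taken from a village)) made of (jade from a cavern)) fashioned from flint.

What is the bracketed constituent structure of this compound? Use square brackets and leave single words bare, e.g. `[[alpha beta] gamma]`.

At the top level: head "hook" (specifically "cavern jade village wool hook"); modifier "flint".
Inside "cavern jade village wool hook": head "hook" (specifically "village wool hook"), modifier "cavern jade".
Inside "cavern jade": head "jade", modifier "cavern".
Inside "village wool hook": head "hook", modifier "village wool".
Inside "village wool": head "wool", modifier "village".
Putting it together: [flint [[cavern jade] [[village wool] hook]]].

[flint [[cavern jade] [[village wool] hook]]]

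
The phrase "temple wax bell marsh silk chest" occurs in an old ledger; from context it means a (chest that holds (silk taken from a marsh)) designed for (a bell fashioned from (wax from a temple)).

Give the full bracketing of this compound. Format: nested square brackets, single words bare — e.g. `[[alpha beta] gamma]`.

[[[temple wax] bell] [[marsh silk] chest]]

Whole compound: head "chest" (specifically "marsh silk chest"), modifier "temple wax bell".
"temple wax bell" → head "bell", modifier "temple wax".
"temple wax" → head "wax", modifier "temple".
"marsh silk chest" → head "chest", modifier "marsh silk".
"marsh silk" → head "silk", modifier "marsh".
So the structure is [[[temple wax] bell] [[marsh silk] chest]].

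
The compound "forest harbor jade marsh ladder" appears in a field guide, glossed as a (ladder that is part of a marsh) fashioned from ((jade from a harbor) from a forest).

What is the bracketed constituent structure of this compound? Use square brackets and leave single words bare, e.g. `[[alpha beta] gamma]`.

Overall it is a kind of ladder (specifically "marsh ladder"); the modifier is "forest harbor jade".
Within "forest harbor jade", the head is "jade" (specifically "harbor jade") and the modifier is "forest".
Within "harbor jade", the head is "jade" and the modifier is "harbor".
Within "marsh ladder", the head is "ladder" and the modifier is "marsh".
Assembled: [[forest [harbor jade]] [marsh ladder]].

[[forest [harbor jade]] [marsh ladder]]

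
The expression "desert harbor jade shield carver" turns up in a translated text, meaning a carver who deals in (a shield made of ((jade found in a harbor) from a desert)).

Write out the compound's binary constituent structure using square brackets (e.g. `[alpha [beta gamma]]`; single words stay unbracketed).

[[[desert [harbor jade]] shield] carver]

Whole compound: head "carver", modifier "desert harbor jade shield".
"desert harbor jade shield" → head "shield", modifier "desert harbor jade".
"desert harbor jade" → head "jade" (specifically "harbor jade"), modifier "desert".
"harbor jade" → head "jade", modifier "harbor".
Assembled: [[[desert [harbor jade]] shield] carver].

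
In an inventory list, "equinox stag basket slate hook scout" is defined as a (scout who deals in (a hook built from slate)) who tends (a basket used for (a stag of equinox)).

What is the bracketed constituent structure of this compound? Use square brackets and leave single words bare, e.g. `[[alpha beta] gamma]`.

[[[equinox stag] basket] [[slate hook] scout]]

The outermost head in the paraphrase is "scout" (specifically "slate hook scout"), modified by "equinox stag basket".
Inside "equinox stag basket": head "basket", modifier "equinox stag".
Inside "equinox stag": head "stag", modifier "equinox".
Inside "slate hook scout": head "scout", modifier "slate hook".
Inside "slate hook": head "hook", modifier "slate".
Putting it together: [[[equinox stag] basket] [[slate hook] scout]].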